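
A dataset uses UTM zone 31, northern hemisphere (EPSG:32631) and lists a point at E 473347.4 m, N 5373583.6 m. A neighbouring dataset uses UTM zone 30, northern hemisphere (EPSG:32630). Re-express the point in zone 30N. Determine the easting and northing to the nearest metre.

UTM 31N → geographic: φ = 48.51480032°, λ = 2.63909956°.
UTM 30N (λ₀ = -3°) forward: E = 916366.987 m, N = 5388893.435 m.

E 916367 m, N 5388893 m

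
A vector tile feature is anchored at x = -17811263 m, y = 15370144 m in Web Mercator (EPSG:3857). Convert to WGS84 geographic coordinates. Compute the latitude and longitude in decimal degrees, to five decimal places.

R = 6378137 m. λ = x/R = -160.00129782°.
φ = 2·arctan(exp(y/R)) − 90° = 2·arctan(11.13193) − 90° = 79.73359995°.

lat 79.73360°, lon -160.00130°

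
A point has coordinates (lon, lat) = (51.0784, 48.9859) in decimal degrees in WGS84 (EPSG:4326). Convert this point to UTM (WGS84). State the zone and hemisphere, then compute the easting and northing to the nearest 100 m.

Longitude 51.0784° lies in the 6° band [48°, 54°), giving zone 39; latitude is north of the equator, so 39N.
Zone 39 central meridian λ₀ = 6×39 − 183 = 51°; Δλ = +0.0784°.
Transverse Mercator on WGS84 with k₀ = 0.9996 gives E = 505735.992 m, N = 5425891.314 m.

Zone 39N: E 505700 m, N 5425900 m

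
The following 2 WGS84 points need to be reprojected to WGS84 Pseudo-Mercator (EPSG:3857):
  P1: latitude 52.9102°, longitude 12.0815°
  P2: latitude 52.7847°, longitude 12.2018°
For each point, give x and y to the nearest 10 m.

Web Mercator: x = R·λ, y = R·ln tan(π/4+φ/2), R = 6378137 m.
P1 (52.9102°, 12.0815°) → (1344906.428, 6966404.594) m.
P2 (52.7847°, 12.2018°) → (1358298.163, 6943272.121) m.

P1: x 1344910 m, y 6966400 m; P2: x 1358300 m, y 6943270 m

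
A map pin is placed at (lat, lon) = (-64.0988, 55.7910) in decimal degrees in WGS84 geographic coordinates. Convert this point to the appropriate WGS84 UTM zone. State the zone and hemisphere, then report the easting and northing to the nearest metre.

Longitude 55.7910° lies in the 6° band [54°, 60°), giving zone 40; latitude is south of the equator, so 40S.
Zone 40 central meridian λ₀ = 6×40 − 183 = 57°; Δλ = -1.2090°.
Transverse Mercator on WGS84 with k₀ = 0.9996 gives E = 441076.781 m, N = 2891416.955 m.

Zone 40S: E 441077 m, N 2891417 m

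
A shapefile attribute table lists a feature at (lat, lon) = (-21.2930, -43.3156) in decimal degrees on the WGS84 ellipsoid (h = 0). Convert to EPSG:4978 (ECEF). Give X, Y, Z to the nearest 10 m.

WGS84: a = 6378137 m, e² = 0.006694380; N(φ) = a/√(1−e²sin²φ) = 6380954.110 m.
X = (N+h)·cosφ·cosλ = 4325762.246 m; Y = (N+h)·cosφ·sinλ = -4078616.380 m; Z = (N(1−e²)+h)·sinφ = -2301651.116 m.

X 4325760 m, Y -4078620 m, Z -2301650 m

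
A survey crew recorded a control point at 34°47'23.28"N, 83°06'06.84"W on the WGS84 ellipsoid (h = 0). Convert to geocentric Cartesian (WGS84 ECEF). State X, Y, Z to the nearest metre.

X 629797 m, Y -5205809 m, Z 3618740 m

WGS84: a = 6378137 m, e² = 0.006694380; N(φ) = a/√(1−e²sin²φ) = 6385098.433 m.
X = (N+h)·cosφ·cosλ = 629796.981 m; Y = (N+h)·cosφ·sinλ = -5205809.249 m; Z = (N(1−e²)+h)·sinφ = 3618740.361 m.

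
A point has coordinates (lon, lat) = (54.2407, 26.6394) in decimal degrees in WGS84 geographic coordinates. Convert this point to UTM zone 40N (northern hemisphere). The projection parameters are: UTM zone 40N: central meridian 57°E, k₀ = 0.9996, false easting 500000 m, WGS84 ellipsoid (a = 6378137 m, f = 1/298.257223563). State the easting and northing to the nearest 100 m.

Zone 40 central meridian λ₀ = 6×40 − 183 = 57°; Δλ = -2.7593°.
Transverse Mercator on WGS84 with k₀ = 0.9996 gives E = 225303.787 m, N = 2949463.784 m.

E 225300 m, N 2949500 m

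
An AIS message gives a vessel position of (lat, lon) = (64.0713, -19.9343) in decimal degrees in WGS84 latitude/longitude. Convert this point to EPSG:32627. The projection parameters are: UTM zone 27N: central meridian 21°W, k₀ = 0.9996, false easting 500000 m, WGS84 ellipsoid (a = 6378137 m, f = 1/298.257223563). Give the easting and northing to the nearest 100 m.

Zone 27 central meridian λ₀ = 6×27 − 183 = -21°; Δλ = +1.0657°.
Transverse Mercator on WGS84 with k₀ = 0.9996 gives E = 551990.983 m, N = 7105394.219 m.

E 552000 m, N 7105400 m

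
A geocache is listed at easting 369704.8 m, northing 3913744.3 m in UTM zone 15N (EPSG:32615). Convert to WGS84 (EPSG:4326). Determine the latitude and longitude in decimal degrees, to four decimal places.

Zone 15N: λ₀ = -93°, k₀ = 0.9996, false easting 500000 m.
Meridian distance M = (N − FN)/k₀ = 3915310.4 m.
Inverse transverse Mercator on WGS84 gives φ = 35.35850022°, λ = -94.43409994°.

lat 35.3585°, lon -94.4341°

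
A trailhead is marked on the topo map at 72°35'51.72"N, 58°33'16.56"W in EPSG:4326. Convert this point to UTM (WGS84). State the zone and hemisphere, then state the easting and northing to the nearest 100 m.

Zone 21N: E 448100 m, N 8056300 m

Longitude -58.5546° lies in the 6° band [-60°, -54°), giving zone 21; latitude is north of the equator, so 21N.
Zone 21 central meridian λ₀ = 6×21 − 183 = -57°; Δλ = -1.5546°.
Transverse Mercator on WGS84 with k₀ = 0.9996 gives E = 448109.708 m, N = 8056274.761 m.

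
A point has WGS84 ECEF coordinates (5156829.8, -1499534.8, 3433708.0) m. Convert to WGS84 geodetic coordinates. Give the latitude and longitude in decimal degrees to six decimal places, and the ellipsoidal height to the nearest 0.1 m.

lat 32.768600°, lon -16.213700°, h 2402.1 m

λ = atan2(Y, X) = -16.21370028°; p = √(X²+Y²) = 5370428.1 m.
Bowring's method on WGS84 (a = 6378137 m, b = 6356752.314 m) gives φ = 32.76860020°, h = 2402.143 m.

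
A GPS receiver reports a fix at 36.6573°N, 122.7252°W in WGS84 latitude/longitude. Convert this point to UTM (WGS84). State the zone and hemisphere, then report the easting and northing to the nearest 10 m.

Zone 10N: E 524560 m, N 4056890 m

Longitude -122.7252° lies in the 6° band [-126°, -120°), giving zone 10; latitude is north of the equator, so 10N.
Zone 10 central meridian λ₀ = 6×10 − 183 = -123°; Δλ = +0.2748°.
Transverse Mercator on WGS84 with k₀ = 0.9996 gives E = 524559.943 m, N = 4056891.807 m.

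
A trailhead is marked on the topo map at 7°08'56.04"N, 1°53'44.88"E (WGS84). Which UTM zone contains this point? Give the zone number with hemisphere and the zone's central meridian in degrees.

Zone 31N, central meridian 3°

UTM zone = ⌊(λ + 180)/6⌋ + 1; 1.8958° ∈ [0°, 6°) → zone 31.
Hemisphere: N (φ ≥ 0).
Central meridian λ₀ = 6×31 − 183 = 3°.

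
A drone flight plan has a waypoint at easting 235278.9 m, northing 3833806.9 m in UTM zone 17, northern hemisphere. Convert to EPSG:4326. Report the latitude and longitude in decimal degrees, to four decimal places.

lat 34.6120°, lon -83.8870°

Zone 17N: λ₀ = -81°, k₀ = 0.9996, false easting 500000 m.
Meridian distance M = (N − FN)/k₀ = 3835341.0 m.
Inverse transverse Mercator on WGS84 gives φ = 34.61199989°, λ = -83.88700035°.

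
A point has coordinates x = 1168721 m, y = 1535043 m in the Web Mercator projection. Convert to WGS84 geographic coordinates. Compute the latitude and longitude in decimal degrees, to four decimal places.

lat 13.6583°, lon 10.4988°

R = 6378137 m. λ = x/R = 10.49879937°.
φ = 2·arctan(exp(y/R)) − 90° = 2·arctan(1.27210) − 90° = 13.65829925°.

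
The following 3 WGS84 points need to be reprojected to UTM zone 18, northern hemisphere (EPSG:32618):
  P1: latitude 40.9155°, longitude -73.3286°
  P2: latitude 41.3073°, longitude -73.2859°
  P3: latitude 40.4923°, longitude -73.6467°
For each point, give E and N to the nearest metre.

P1: E 640750 m, N 4530722 m; P2: E 643490 m, N 4574288 m; P3: E 614685 m, N 4483280 m

UTM zone 18N: λ₀ = -75°, k₀ = 0.9996.
P1 (40.9155°, -73.3286°) → (640749.545, 4530721.594) m.
P2 (41.3073°, -73.2859°) → (643489.605, 4574288.228) m.
P3 (40.4923°, -73.6467°) → (614685.132, 4483279.600) m.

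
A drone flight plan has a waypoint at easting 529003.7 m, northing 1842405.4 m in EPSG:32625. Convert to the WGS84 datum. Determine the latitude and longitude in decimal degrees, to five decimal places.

Zone 25N: λ₀ = -33°, k₀ = 0.9996, false easting 500000 m.
Meridian distance M = (N − FN)/k₀ = 1843142.7 m.
Inverse transverse Mercator on WGS84 gives φ = 16.66400009°, λ = -32.72800044°.

lat 16.66400°, lon -32.72800°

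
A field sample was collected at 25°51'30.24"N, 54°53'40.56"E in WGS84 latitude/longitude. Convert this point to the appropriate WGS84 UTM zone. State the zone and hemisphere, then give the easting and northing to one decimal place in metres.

Longitude 54.8946° lies in the 6° band [54°, 60°), giving zone 40; latitude is north of the equator, so 40N.
Zone 40 central meridian λ₀ = 6×40 − 183 = 57°; Δλ = -2.1054°.
Transverse Mercator on WGS84 with k₀ = 0.9996 gives E = 289014.895 m, N = 2861693.898 m.

Zone 40N: E 289014.9 m, N 2861693.9 m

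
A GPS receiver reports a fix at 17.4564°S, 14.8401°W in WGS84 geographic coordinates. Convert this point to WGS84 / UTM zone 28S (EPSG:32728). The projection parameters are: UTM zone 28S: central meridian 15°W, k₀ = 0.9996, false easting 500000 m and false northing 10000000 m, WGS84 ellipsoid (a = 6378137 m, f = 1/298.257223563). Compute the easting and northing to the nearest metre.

Zone 28 central meridian λ₀ = 6×28 − 183 = -15°; Δλ = +0.1599°.
Transverse Mercator on WGS84 with k₀ = 0.9996 gives E = 516978.558 m, N = 8069947.473 m.

E 516979 m, N 8069947 m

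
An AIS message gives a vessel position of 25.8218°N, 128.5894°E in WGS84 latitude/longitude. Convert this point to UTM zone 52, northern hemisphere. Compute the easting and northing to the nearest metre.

Zone 52 central meridian λ₀ = 6×52 − 183 = 129°; Δλ = -0.4106°.
Transverse Mercator on WGS84 with k₀ = 0.9996 gives E = 458846.092 m, N = 2856013.789 m.

E 458846 m, N 2856014 m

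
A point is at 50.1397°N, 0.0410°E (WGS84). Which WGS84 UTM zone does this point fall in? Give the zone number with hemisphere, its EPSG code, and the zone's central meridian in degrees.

Zone 31N (EPSG:32631), central meridian 3°

UTM zone = ⌊(λ + 180)/6⌋ + 1; 0.0410° ∈ [0°, 6°) → zone 31.
Hemisphere: N (φ ≥ 0).
Central meridian λ₀ = 6×31 − 183 = 3°.
EPSG code: 32631.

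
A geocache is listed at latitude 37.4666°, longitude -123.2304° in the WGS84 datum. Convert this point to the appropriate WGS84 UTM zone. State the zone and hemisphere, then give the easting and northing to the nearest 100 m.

Longitude -123.2304° lies in the 6° band [-126°, -120°), giving zone 10; latitude is north of the equator, so 10N.
Zone 10 central meridian λ₀ = 6×10 − 183 = -123°; Δλ = -0.2304°.
Transverse Mercator on WGS84 with k₀ = 0.9996 gives E = 479625.845 m, N = 4146660.787 m.

Zone 10N: E 479600 m, N 4146700 m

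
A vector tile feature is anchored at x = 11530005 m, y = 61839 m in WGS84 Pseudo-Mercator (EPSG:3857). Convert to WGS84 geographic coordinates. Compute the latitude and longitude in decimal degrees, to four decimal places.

lat 0.5555°, lon 103.5758°

R = 6378137 m. λ = x/R = 103.57579717°.
φ = 2·arctan(exp(y/R)) − 90° = 2·arctan(1.00974) − 90° = 0.55550049°.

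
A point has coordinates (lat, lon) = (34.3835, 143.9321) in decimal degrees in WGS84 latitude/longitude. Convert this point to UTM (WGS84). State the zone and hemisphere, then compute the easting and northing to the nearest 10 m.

Longitude 143.9321° lies in the 6° band [138°, 144°), giving zone 54; latitude is north of the equator, so 54N.
Zone 54 central meridian λ₀ = 6×54 − 183 = 141°; Δλ = +2.9321°.
Transverse Mercator on WGS84 with k₀ = 0.9996 gives E = 769593.139 m, N = 3808576.664 m.

Zone 54N: E 769590 m, N 3808580 m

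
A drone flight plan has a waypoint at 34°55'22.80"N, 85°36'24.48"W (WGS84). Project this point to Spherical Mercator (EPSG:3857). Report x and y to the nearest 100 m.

x -9529700 m, y 4153400 m

Web Mercator is spherical with R = a = 6378137 m.
x = R·λ = 6378137 × -1.494120522 = -9529705.384 m.
y = R·ln tan(π/4 + φ/2) = 6378137 × 0.651196747 = 4153422.069 m.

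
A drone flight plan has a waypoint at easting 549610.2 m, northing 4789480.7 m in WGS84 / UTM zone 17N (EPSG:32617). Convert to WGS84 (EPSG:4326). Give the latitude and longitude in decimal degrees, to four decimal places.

Zone 17N: λ₀ = -81°, k₀ = 0.9996, false easting 500000 m.
Meridian distance M = (N − FN)/k₀ = 4791397.3 m.
Inverse transverse Mercator on WGS84 gives φ = 43.25650040°, λ = -80.38880044°.

lat 43.2565°, lon -80.3888°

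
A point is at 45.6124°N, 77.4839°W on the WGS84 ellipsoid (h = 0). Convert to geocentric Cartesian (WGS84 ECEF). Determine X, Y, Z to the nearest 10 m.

WGS84: a = 6378137 m, e² = 0.006694380; N(φ) = a/√(1−e²sin²φ) = 6389067.620 m.
X = (N+h)·cosφ·cosλ = 968539.766 m; Y = (N+h)·cosφ·sinλ = -4362998.300 m; Z = (N(1−e²)+h)·sinφ = 4535216.523 m.

X 968540 m, Y -4363000 m, Z 4535220 m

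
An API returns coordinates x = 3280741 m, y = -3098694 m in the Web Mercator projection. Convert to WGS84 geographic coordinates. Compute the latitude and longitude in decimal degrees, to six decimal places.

R = 6378137 m. λ = x/R = 29.47139784°.
φ = 2·arctan(exp(y/R)) − 90° = 2·arctan(0.61519) − 90° = -26.80150312°.

lat -26.801503°, lon 29.471398°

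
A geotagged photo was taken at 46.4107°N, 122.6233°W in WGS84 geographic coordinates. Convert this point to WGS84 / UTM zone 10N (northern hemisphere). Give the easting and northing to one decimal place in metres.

E 528952.2 m, N 5139749.7 m

Zone 10 central meridian λ₀ = 6×10 − 183 = -123°; Δλ = +0.3767°.
Transverse Mercator on WGS84 with k₀ = 0.9996 gives E = 528952.179 m, N = 5139749.661 m.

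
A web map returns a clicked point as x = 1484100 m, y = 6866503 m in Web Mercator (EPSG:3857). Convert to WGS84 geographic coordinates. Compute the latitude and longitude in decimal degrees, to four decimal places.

R = 6378137 m. λ = x/R = 13.33189713°.
φ = 2·arctan(exp(y/R)) − 90° = 2·arctan(2.93459) − 90° = 52.36560273°.

lat 52.3656°, lon 13.3319°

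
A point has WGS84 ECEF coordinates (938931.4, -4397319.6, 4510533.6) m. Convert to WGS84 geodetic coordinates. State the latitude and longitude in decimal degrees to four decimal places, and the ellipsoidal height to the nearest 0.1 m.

λ = atan2(Y, X) = -77.94699971°; p = √(X²+Y²) = 4496444.4 m.
Bowring's method on WGS84 (a = 6378137 m, b = 6356752.314 m) gives φ = 45.28199973°, h = 1518.699 m.

lat 45.2820°, lon -77.9470°, h 1518.7 m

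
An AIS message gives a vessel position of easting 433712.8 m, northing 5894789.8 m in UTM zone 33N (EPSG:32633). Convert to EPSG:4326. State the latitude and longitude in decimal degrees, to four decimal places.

Zone 33N: λ₀ = 15°, k₀ = 0.9996, false easting 500000 m.
Meridian distance M = (N − FN)/k₀ = 5897148.7 m.
Inverse transverse Mercator on WGS84 gives φ = 53.19830022°, λ = 14.00769961°.

lat 53.1983°, lon 14.0077°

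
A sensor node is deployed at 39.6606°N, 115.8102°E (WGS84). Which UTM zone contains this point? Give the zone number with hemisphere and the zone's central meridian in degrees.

Zone 50N, central meridian 117°

UTM zone = ⌊(λ + 180)/6⌋ + 1; 115.8102° ∈ [114°, 120°) → zone 50.
Hemisphere: N (φ ≥ 0).
Central meridian λ₀ = 6×50 − 183 = 117°.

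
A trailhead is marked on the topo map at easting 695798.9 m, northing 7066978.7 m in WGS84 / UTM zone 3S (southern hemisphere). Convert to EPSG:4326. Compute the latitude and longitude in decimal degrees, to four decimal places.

Zone 3S: λ₀ = -165°, k₀ = 0.9996, false easting 500000 m, false northing 10000000 m.
Meridian distance M = (N − FN)/k₀ = -2934195.0 m.
Inverse transverse Mercator on WGS84 gives φ = -26.50420038°, λ = -163.03530015°.

lat -26.5042°, lon -163.0353°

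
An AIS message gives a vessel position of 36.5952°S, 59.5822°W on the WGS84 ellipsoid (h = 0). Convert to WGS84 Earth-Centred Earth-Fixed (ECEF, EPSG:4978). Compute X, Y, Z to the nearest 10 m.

X 2595760 m, Y -4421220 m, Z -3781420 m

WGS84: a = 6378137 m, e² = 0.006694380; N(φ) = a/√(1−e²sin²φ) = 6385738.026 m.
X = (N+h)·cosφ·cosλ = 2595758.682 m; Y = (N+h)·cosφ·sinλ = -4421216.006 m; Z = (N(1−e²)+h)·sinφ = -3781421.481 m.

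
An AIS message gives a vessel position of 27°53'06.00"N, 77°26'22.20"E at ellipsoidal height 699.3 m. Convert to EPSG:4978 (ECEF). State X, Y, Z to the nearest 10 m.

WGS84: a = 6378137 m, e² = 0.006694380; N(φ) = a/√(1−e²sin²φ) = 6382812.018 m.
X = (N+h)·cosφ·cosλ = 1227035.281 m; Y = (N+h)·cosφ·sinλ = 5507271.858 m; Z = (N(1−e²)+h)·sinφ = 2965573.943 m.

X 1227040 m, Y 5507270 m, Z 2965570 m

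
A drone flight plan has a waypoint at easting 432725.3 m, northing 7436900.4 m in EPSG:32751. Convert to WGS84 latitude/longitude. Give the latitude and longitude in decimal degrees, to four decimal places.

Zone 51S: λ₀ = 123°, k₀ = 0.9996, false easting 500000 m, false northing 10000000 m.
Meridian distance M = (N − FN)/k₀ = -2564125.3 m.
Inverse transverse Mercator on WGS84 gives φ = -23.17549955°, λ = 122.34270033°.

lat -23.1755°, lon 122.3427°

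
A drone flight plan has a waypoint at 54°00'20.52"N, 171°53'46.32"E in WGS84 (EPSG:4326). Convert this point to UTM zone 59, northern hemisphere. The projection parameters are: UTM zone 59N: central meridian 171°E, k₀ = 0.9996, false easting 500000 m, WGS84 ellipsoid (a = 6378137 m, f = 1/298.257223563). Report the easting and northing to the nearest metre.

E 558737 m, N 5984528 m

Zone 59 central meridian λ₀ = 6×59 − 183 = 171°; Δλ = +0.8962°.
Transverse Mercator on WGS84 with k₀ = 0.9996 gives E = 558736.737 m, N = 5984527.524 m.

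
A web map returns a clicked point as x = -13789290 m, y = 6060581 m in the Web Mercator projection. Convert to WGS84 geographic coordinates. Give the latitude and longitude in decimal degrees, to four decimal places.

R = 6378137 m. λ = x/R = -123.87129964°.
φ = 2·arctan(exp(y/R)) − 90° = 2·arctan(2.58626) − 90° = 47.72110241°.

lat 47.7211°, lon -123.8713°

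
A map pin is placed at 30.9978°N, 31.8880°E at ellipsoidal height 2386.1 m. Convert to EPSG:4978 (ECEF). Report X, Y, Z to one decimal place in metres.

WGS84: a = 6378137 m, e² = 0.006694380; N(φ) = a/√(1−e²sin²φ) = 6383806.910 m.
X = (N+h)·cosφ·cosλ = 4648014.404 m; Y = (N+h)·cosφ·sinλ = 2891783.697 m; Z = (N(1−e²)+h)·sinφ = 3266913.294 m.

X 4648014.4 m, Y 2891783.7 m, Z 3266913.3 m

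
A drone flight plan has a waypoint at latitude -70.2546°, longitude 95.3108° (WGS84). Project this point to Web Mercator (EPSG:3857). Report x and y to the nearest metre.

Web Mercator is spherical with R = a = 6378137 m.
x = R·λ = 6378137 × 1.663487273 = 10609949.723 m.
y = R·ln tan(π/4 + φ/2) = 6378137 × -1.748487408 = -11152092.233 m.

x 10609950 m, y -11152092 m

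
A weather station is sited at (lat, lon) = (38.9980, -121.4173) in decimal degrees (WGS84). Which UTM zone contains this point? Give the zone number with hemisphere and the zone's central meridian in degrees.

UTM zone = ⌊(λ + 180)/6⌋ + 1; -121.4173° ∈ [-126°, -120°) → zone 10.
Hemisphere: N (φ ≥ 0).
Central meridian λ₀ = 6×10 − 183 = -123°.

Zone 10N, central meridian -123°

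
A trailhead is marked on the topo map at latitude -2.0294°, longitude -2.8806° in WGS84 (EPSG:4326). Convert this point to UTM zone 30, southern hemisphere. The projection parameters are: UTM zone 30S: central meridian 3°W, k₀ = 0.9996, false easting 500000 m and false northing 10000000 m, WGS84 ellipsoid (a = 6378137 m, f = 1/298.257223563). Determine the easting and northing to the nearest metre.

Zone 30 central meridian λ₀ = 6×30 − 183 = -3°; Δλ = +0.1194°.
Transverse Mercator on WGS84 with k₀ = 0.9996 gives E = 513277.963 m, N = 9775688.893 m.

E 513278 m, N 9775689 m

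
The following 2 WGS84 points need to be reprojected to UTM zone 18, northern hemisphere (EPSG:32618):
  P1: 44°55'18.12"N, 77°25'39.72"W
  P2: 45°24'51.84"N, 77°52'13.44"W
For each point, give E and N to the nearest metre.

UTM zone 18N: λ₀ = -75°, k₀ = 0.9996.
P1 (44.9217°, -77.4277°) → (308399.441, 4977119.541) m.
P2 (45.4144°, -77.8704°) → (275406.514, 5032995.072) m.

P1: E 308399 m, N 4977120 m; P2: E 275407 m, N 5032995 m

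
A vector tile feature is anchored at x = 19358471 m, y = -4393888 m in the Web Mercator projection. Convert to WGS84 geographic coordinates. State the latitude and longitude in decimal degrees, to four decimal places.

lat -36.6749°, lon 173.9001°

R = 6378137 m. λ = x/R = 173.90010376°.
φ = 2·arctan(exp(y/R)) − 90° = 2·arctan(0.50213) − 90° = -36.67489712°.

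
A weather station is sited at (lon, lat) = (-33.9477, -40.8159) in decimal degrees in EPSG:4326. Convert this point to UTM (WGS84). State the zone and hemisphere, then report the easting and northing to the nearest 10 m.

Longitude -33.9477° lies in the 6° band [-36°, -30°), giving zone 25; latitude is south of the equator, so 25S.
Zone 25 central meridian λ₀ = 6×25 − 183 = -33°; Δλ = -0.9477°.
Transverse Mercator on WGS84 with k₀ = 0.9996 gives E = 420075.083 m, N = 5481247.387 m.

Zone 25S: E 420080 m, N 5481250 m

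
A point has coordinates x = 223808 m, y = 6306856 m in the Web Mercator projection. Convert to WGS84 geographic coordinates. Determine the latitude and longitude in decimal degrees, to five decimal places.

lat 49.18820°, lon 2.01050°

R = 6378137 m. λ = x/R = 2.01050147°.
φ = 2·arctan(exp(y/R)) − 90° = 2·arctan(2.68807) − 90° = 49.18820271°.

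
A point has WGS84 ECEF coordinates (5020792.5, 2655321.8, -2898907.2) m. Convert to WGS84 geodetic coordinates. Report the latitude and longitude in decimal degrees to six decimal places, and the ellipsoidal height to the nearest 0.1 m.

λ = atan2(Y, X) = 27.87279967°; p = √(X²+Y²) = 5679708.7 m.
Bowring's method on WGS84 (a = 6378137 m, b = 6356752.314 m) gives φ = -27.19570044°, h = 3035.579 m.

lat -27.195700°, lon 27.872800°, h 3035.6 m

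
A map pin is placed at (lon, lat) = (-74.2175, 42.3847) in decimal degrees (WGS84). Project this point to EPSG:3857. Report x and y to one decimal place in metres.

Web Mercator is spherical with R = a = 6378137 m.
x = R·λ = 6378137 × -1.295339738 = -8261854.308 m.
y = R·ln tan(π/4 + φ/2) = 6378137 × 0.818229676 = 5218780.971 m.

x -8261854.3 m, y 5218781.0 m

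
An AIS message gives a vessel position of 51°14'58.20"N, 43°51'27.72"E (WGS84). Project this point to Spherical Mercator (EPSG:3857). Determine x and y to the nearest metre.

Web Mercator is spherical with R = a = 6378137 m.
x = R·λ = 6378137 × 0.765461267 = 4882216.831 m.
y = R·ln tan(π/4 + φ/2) = 6378137 × 1.045061687 = 6665546.615 m.

x 4882217 m, y 6665547 m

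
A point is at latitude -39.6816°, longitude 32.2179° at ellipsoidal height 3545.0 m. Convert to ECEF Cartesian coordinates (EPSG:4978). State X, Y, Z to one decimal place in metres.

WGS84: a = 6378137 m, e² = 0.006694380; N(φ) = a/√(1−e²sin²φ) = 6386858.964 m.
X = (N+h)·cosφ·cosλ = 4160830.626 m; Y = (N+h)·cosφ·sinλ = 2622030.638 m; Z = (N(1−e²)+h)·sinφ = -4053104.577 m.

X 4160830.6 m, Y 2622030.6 m, Z -4053104.6 m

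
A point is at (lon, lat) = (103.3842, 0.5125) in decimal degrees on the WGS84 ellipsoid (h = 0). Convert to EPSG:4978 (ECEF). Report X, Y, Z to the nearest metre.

X -1476350 m, Y 6204659 m, Z 56669 m

WGS84: a = 6378137 m, e² = 0.006694380; N(φ) = a/√(1−e²sin²φ) = 6378138.708 m.
X = (N+h)·cosφ·cosλ = -1476350.189 m; Y = (N+h)·cosφ·sinλ = 6204658.632 m; Z = (N(1−e²)+h)·sinφ = 56668.576 m.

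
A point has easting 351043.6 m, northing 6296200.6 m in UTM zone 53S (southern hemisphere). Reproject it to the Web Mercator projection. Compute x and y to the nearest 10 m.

Unproject from UTM 53S (λ₀ = 135°) → φ = -33.46329983°, λ = 133.39710044°.
Web Mercator (R = 6378137 m): x = 14849697.295 m, y = -3956961.970 m.

x 14849700 m, y -3956960 m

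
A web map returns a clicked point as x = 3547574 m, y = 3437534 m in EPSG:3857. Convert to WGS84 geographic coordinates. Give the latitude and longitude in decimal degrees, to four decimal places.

lat 29.4851°, lon 31.8684°

R = 6378137 m. λ = x/R = 31.86839946°.
φ = 2·arctan(exp(y/R)) − 90° = 2·arctan(1.71422) − 90° = 29.48509629°.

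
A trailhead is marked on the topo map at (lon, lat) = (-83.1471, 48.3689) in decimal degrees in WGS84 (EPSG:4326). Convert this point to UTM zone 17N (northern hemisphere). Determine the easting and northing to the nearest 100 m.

E 341000 m, N 5359500 m

Zone 17 central meridian λ₀ = 6×17 − 183 = -81°; Δλ = -2.1471°.
Transverse Mercator on WGS84 with k₀ = 0.9996 gives E = 340985.499 m, N = 5359530.697 m.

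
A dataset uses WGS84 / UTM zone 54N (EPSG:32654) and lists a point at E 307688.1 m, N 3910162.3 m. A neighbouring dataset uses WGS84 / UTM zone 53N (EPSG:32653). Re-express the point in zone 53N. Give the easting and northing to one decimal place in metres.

E 853188.5 m, N 3915036.8 m

UTM 54N → geographic: φ = 35.31619999°, λ = 138.88450042°.
UTM 53N (λ₀ = 135°) forward: E = 853188.510 m, N = 3915036.832 m.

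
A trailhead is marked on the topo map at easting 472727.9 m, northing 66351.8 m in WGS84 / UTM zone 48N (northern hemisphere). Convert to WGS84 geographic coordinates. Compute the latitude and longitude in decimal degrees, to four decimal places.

lat 0.6003°, lon 104.7549°

Zone 48N: λ₀ = 105°, k₀ = 0.9996, false easting 500000 m.
Meridian distance M = (N − FN)/k₀ = 66378.4 m.
Inverse transverse Mercator on WGS84 gives φ = 0.60029980°, λ = 104.75489991°.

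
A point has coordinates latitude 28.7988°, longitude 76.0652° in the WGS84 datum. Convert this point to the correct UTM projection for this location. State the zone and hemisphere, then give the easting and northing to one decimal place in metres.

Longitude 76.0652° lies in the 6° band [72°, 78°), giving zone 43; latitude is north of the equator, so 43N.
Zone 43 central meridian λ₀ = 6×43 − 183 = 75°; Δλ = +1.0652°.
Transverse Mercator on WGS84 with k₀ = 0.9996 gives E = 603953.917 m, N = 3186160.257 m.

Zone 43N: E 603953.9 m, N 3186160.3 m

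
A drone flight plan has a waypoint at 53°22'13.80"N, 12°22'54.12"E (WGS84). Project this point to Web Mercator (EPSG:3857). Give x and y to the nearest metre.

Web Mercator is spherical with R = a = 6378137 m.
x = R·λ = 6378137 × 0.216101432 = 1378324.539 m.
y = R·ln tan(π/4 + φ/2) = 6378137 × 1.105624827 = 7051826.616 m.

x 1378325 m, y 7051827 m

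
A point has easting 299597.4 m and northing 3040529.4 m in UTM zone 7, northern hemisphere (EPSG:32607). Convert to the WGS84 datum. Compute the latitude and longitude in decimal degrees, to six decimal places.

lat 27.473600°, lon -143.028200°

Zone 7N: λ₀ = -141°, k₀ = 0.9996, false easting 500000 m.
Meridian distance M = (N − FN)/k₀ = 3041746.1 m.
Inverse transverse Mercator on WGS84 gives φ = 27.47360010°, λ = -143.02820000°.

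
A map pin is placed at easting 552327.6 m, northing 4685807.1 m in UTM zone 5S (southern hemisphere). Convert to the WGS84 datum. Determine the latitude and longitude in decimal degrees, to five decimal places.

lat -47.97890°, lon -152.29880°

Zone 5S: λ₀ = -153°, k₀ = 0.9996, false easting 500000 m, false northing 10000000 m.
Meridian distance M = (N − FN)/k₀ = -5316319.4 m.
Inverse transverse Mercator on WGS84 gives φ = -47.97889971°, λ = -152.29879945°.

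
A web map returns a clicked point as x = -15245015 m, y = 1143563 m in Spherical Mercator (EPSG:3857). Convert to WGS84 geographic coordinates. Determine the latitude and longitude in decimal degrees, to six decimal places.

R = 6378137 m. λ = x/R = -136.94829981°.
φ = 2·arctan(exp(y/R)) − 90° = 2·arctan(1.19637) − 90° = 10.2182005001°.

lat 10.218201°, lon -136.948300°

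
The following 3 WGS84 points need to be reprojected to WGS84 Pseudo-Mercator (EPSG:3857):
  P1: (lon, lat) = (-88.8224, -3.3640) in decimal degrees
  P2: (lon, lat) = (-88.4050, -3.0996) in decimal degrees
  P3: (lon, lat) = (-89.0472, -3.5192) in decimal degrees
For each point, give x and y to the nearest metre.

P1: x -9887664 m, y -374694 m; P2: x -9841200 m, y -345214 m; P3: x -9912689 m, y -392002 m

Web Mercator: x = R·λ, y = R·ln tan(π/4+φ/2), R = 6378137 m.
P1 (-3.3640°, -88.8224°) → (-9887664.339, -374694.103) m.
P2 (-3.0996°, -88.4050°) → (-9841199.584, -345214.320) m.
P3 (-3.5192°, -89.0472°) → (-9912688.961, -392002.108) m.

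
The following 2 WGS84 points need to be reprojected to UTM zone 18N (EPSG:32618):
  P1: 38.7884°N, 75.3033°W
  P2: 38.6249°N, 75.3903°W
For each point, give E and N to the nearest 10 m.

P1: E 473660 m, N 4293340 m; P2: E 466030 m, N 4275220 m

UTM zone 18N: λ₀ = -75°, k₀ = 0.9996.
P1 (38.7884°, -75.3033°) → (473658.649, 4293339.207) m.
P2 (38.6249°, -75.3903°) → (466025.463, 4275224.907) m.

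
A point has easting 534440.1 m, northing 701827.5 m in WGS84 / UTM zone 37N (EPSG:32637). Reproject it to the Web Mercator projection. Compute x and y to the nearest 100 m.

x 4376100 m, y 708300 m

Unproject from UTM 37N (λ₀ = 39°) → φ = 6.34929955°, λ = 39.31140040°.
Web Mercator (R = 6378137 m): x = 4376125.074 m, y = 708251.862 m.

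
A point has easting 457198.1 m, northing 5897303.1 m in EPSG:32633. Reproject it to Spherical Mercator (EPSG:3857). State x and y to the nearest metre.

x 1598425 m, y 7024410 m

Unproject from UTM 33N (λ₀ = 15°) → φ = 53.22330012°, λ = 14.35890000°.
Web Mercator (R = 6378137 m): x = 1598425.437 m, y = 7024409.685 m.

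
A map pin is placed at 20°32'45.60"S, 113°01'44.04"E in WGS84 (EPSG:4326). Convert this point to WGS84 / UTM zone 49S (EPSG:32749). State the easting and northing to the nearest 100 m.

E 711500 m, N 7726800 m

Zone 49 central meridian λ₀ = 6×49 − 183 = 111°; Δλ = +2.0289°.
Transverse Mercator on WGS84 with k₀ = 0.9996 gives E = 711525.733 m, N = 7726781.671 m.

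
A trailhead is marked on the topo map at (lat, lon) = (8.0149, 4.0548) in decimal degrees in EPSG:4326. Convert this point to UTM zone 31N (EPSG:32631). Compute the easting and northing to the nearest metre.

E 616240 m, N 886094 m

Zone 31 central meridian λ₀ = 6×31 − 183 = 3°; Δλ = +1.0548°.
Transverse Mercator on WGS84 with k₀ = 0.9996 gives E = 616240.232 m, N = 886094.270 m.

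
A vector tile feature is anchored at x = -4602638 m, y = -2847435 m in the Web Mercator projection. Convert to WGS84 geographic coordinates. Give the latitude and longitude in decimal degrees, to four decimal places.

lat -24.7693°, lon -41.3462°

R = 6378137 m. λ = x/R = -41.34620063°.
φ = 2·arctan(exp(y/R)) − 90° = 2·arctan(0.63990) − 90° = -24.76930147°.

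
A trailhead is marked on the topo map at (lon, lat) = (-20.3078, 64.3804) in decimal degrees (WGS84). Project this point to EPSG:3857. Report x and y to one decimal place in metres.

Web Mercator is spherical with R = a = 6378137 m.
x = R·λ = 6378137 × -0.354437974 = -2260653.955 m.
y = R·ln tan(π/4 + φ/2) = 6378137 × 1.481157704 = 9447026.755 m.

x -2260654.0 m, y 9447026.8 m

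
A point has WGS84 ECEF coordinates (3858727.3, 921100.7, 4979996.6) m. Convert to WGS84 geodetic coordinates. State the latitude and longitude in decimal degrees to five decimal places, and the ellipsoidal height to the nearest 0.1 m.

lat 51.64600°, lon 13.42560°, h 1961.7 m

λ = atan2(Y, X) = 13.42560065°; p = √(X²+Y²) = 3967140.4 m.
Bowring's method on WGS84 (a = 6378137 m, b = 6356752.314 m) gives φ = 51.64599965°, h = 1961.692 m.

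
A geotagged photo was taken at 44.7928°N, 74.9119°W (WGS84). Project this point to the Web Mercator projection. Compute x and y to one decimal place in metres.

x -8339154.6 m, y 5588960.9 m

Web Mercator is spherical with R = a = 6378137 m.
x = R·λ = 6378137 × -1.307459304 = -8339154.562 m.
y = R·ln tan(π/4 + φ/2) = 6378137 × 0.876268549 = 5588960.855 m.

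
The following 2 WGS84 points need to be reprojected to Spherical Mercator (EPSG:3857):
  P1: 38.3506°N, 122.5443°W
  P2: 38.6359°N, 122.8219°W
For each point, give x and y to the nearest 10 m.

Web Mercator: x = R·λ, y = R·ln tan(π/4+φ/2), R = 6378137 m.
P1 (38.3506°, -122.5443°) → (-13641569.076, 4629072.915) m.
P2 (38.6359°, -122.8219°) → (-13672471.366, 4669650.756) m.

P1: x -13641570 m, y 4629070 m; P2: x -13672470 m, y 4669650 m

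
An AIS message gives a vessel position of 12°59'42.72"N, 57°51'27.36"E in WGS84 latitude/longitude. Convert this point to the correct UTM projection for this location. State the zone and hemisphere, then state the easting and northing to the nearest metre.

Zone 40N: E 593004 m, N 1436761 m

Longitude 57.8576° lies in the 6° band [54°, 60°), giving zone 40; latitude is north of the equator, so 40N.
Zone 40 central meridian λ₀ = 6×40 − 183 = 57°; Δλ = +0.8576°.
Transverse Mercator on WGS84 with k₀ = 0.9996 gives E = 593004.242 m, N = 1436761.435 m.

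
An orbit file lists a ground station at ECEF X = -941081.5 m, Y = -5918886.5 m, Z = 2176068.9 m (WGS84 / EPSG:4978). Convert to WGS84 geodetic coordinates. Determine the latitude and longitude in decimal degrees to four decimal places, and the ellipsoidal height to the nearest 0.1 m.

λ = atan2(Y, X) = -99.03420005°; p = √(X²+Y²) = 5993233.8 m.
Bowring's method on WGS84 (a = 6378137 m, b = 6356752.314 m) gives φ = 20.07910005°, h = 423.879 m.

lat 20.0791°, lon -99.0342°, h 423.9 m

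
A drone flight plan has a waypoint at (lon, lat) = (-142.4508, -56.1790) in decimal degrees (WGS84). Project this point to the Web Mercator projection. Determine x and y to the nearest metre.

Web Mercator is spherical with R = a = 6378137 m.
x = R·λ = 6378137 × -2.486235482 = -15857550.519 m.
y = R·ln tan(π/4 + φ/2) = 6378137 × -1.190650551 = -7594132.330 m.

x -15857551 m, y -7594132 m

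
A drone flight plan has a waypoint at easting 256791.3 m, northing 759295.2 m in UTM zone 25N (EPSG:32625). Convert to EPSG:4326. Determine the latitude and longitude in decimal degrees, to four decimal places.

Zone 25N: λ₀ = -33°, k₀ = 0.9996, false easting 500000 m.
Meridian distance M = (N − FN)/k₀ = 759599.0 m.
Inverse transverse Mercator on WGS84 gives φ = 6.86420041°, λ = -35.20079989°.

lat 6.8642°, lon -35.2008°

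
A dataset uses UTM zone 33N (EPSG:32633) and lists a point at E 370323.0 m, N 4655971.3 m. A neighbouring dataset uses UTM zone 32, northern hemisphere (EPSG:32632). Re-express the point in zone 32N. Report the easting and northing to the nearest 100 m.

UTM 33N → geographic: φ = 42.04509977°, λ = 13.43309946°.
UTM 32N (λ₀ = 9°) forward: E = 866917.532 m, N = 4664300.018 m.

E 866900 m, N 4664300 m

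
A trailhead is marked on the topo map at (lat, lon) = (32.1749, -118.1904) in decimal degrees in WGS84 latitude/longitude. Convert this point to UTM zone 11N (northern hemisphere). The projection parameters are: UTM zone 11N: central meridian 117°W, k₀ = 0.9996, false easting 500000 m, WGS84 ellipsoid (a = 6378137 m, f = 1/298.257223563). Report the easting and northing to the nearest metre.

Zone 11 central meridian λ₀ = 6×11 − 183 = -117°; Δλ = -1.1904°.
Transverse Mercator on WGS84 with k₀ = 0.9996 gives E = 387770.799 m, N = 3560443.188 m.

E 387771 m, N 3560443 m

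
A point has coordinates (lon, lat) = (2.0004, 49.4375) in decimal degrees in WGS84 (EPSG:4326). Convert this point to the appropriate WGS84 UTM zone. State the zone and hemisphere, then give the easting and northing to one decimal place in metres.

Longitude 2.0004° lies in the 6° band [0°, 6°), giving zone 31; latitude is north of the equator, so 31N.
Zone 31 central meridian λ₀ = 6×31 − 183 = 3°; Δλ = -0.9996°.
Transverse Mercator on WGS84 with k₀ = 0.9996 gives E = 427529.808 m, N = 5476572.711 m.

Zone 31N: E 427529.8 m, N 5476572.7 m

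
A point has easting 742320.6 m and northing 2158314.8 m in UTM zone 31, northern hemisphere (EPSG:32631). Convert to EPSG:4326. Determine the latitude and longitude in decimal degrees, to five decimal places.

lat 19.50480°, lon 5.30890°

Zone 31N: λ₀ = 3°, k₀ = 0.9996, false easting 500000 m.
Meridian distance M = (N − FN)/k₀ = 2159178.5 m.
Inverse transverse Mercator on WGS84 gives φ = 19.50479989°, λ = 5.30890000°.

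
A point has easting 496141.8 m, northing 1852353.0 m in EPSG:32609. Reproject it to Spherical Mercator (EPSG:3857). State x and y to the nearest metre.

x -14364244 m, y 1892219 m

Unproject from UTM 9N (λ₀ = -129°) → φ = 16.75409974°, λ = -129.03619967°.
Web Mercator (R = 6378137 m): x = -14364244.041 m, y = 1892219.481 m.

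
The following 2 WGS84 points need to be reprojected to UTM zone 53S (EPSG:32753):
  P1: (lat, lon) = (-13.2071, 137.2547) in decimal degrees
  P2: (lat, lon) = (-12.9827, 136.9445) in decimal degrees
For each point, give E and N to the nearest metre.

P1: E 744355 m, N 8538863 m; P2: E 710915 m, N 8563973 m

UTM zone 53S: λ₀ = 135°, k₀ = 0.9996.
P1 (-13.2071°, 137.2547°) → (744355.282, 8538862.795) m.
P2 (-12.9827°, 136.9445°) → (710915.474, 8563973.141) m.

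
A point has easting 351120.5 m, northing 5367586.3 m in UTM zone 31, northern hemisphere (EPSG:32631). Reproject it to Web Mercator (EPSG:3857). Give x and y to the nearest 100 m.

x 109900 m, y 6181000 m

Unproject from UTM 31N (λ₀ = 3°) → φ = 48.44379997°, λ = 0.98679989°.
Web Mercator (R = 6378137 m): x = 109850.061 m, y = 6181007.490 m.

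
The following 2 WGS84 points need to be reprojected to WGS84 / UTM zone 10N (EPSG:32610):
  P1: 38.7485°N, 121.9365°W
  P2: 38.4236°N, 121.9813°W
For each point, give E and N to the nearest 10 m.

P1: E 592420 m, N 4289400 m; P2: E 588920 m, N 4253310 m

UTM zone 10N: λ₀ = -123°, k₀ = 0.9996.
P1 (38.7485°, -121.9365°) → (592416.613, 4289404.832) m.
P2 (38.4236°, -121.9813°) → (588923.301, 4253307.329) m.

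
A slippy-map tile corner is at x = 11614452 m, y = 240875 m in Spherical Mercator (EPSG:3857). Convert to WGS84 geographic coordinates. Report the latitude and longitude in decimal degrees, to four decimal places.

lat 2.1633°, lon 104.3344°

R = 6378137 m. λ = x/R = 104.33439748°.
φ = 2·arctan(exp(y/R)) − 90° = 2·arctan(1.03849) − 90° = 2.16330277°.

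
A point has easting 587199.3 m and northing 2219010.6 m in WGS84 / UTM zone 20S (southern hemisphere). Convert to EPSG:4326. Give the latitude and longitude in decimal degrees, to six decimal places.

lat -70.120800°, lon -60.701799°

Zone 20S: λ₀ = -63°, k₀ = 0.9996, false easting 500000 m, false northing 10000000 m.
Meridian distance M = (N − FN)/k₀ = -7784103.0 m.
Inverse transverse Mercator on WGS84 gives φ = -70.12079978°, λ = -60.70179913°.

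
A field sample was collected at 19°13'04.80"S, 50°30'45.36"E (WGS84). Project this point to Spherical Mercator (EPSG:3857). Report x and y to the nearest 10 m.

x 5623040 m, y -2180620 m

Web Mercator is spherical with R = a = 6378137 m.
x = R·λ = 6378137 × 0.881611184 = 5623036.911 m.
y = R·ln tan(π/4 + φ/2) = 6378137 × -0.341889610 = -2180618.772 m.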